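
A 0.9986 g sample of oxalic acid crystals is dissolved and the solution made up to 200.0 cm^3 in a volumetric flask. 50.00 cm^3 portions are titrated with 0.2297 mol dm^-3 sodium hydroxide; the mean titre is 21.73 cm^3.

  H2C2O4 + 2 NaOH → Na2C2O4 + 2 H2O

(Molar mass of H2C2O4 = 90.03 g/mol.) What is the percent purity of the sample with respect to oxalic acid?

90.00 %

n(NaOH) per titration = 0.02173 × 0.2297 = 4.991 × 10^-3 mol
From the 1:2 ratio, n(H2C2O4) in each aliquot = 1/2 × 4.991 × 10^-3 = 2.496 × 10^-3 mol
n(H2C2O4) in the whole flask = 2.496 × 10^-3 × 200.0/50.00 = 9.983 × 10^-3 mol
mass of H2C2O4 = 9.983 × 10^-3 × 90.03 = 0.8987 g
% H2C2O4 = 0.8987 / 0.9986 × 100 = 90.00 %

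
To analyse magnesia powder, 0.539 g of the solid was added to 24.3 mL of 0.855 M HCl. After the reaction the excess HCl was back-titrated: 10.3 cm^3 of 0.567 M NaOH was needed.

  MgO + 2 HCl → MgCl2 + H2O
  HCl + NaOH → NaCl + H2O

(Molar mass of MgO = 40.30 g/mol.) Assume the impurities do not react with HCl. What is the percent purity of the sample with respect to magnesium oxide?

n(HCl) added = 0.0243 × 0.855 = 0.0208 mol
n(NaOH) used in back-titration = 0.0103 × 0.567 = 5.84 × 10^-3 mol
n(HCl) left over = 5.84 × 10^-3 mol (1:1 ratio)
n(HCl) consumed by analyte = 0.0208 − 5.84 × 10^-3 = 0.0149 mol
From the 1:2 ratio, n(MgO) = 1/2 × 0.0149 = 7.47 × 10^-3 mol
mass of MgO = 7.47 × 10^-3 × 40.30 = 0.301 g
% MgO = 0.301 / 0.539 × 100 = 55.8 %

55.8 %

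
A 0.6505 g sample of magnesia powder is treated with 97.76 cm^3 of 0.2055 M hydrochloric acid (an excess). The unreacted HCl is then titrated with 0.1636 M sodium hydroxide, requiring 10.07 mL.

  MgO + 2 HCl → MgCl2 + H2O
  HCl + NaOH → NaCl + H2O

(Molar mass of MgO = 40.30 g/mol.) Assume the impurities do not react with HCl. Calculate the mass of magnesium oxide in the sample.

n(HCl) added = 0.09776 × 0.2055 = 0.02009 mol
n(NaOH) used in back-titration = 0.01007 × 0.1636 = 1.647 × 10^-3 mol
n(HCl) left over = 1.647 × 10^-3 mol (1:1 ratio)
n(HCl) consumed by analyte = 0.02009 − 1.647 × 10^-3 = 0.01844 mol
From the 1:2 ratio, n(MgO) = 1/2 × 0.01844 = 9.221 × 10^-3 mol
mass of MgO = 9.221 × 10^-3 × 40.30 = 0.3716 g

0.3716 g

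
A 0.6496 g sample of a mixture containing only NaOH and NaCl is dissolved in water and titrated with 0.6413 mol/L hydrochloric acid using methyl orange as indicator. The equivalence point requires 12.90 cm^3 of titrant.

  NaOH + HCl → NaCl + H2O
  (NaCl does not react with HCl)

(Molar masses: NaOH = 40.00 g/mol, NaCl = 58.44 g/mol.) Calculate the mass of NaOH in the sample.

n(HCl) = 0.01290 × 0.6413 = 8.273 × 10^-3 mol
Let x = n(NaOH), y = n(NaCl).
Titrant: 1x = 8.273 × 10^-3;  mass: 40.00x + 58.44y = 0.6496
Solving, x = 8.273 × 10^-3 mol, y = 5.453 × 10^-3 mol
mass of NaOH = 8.273 × 10^-3 × 40.00 = 0.3309 g

0.3309 g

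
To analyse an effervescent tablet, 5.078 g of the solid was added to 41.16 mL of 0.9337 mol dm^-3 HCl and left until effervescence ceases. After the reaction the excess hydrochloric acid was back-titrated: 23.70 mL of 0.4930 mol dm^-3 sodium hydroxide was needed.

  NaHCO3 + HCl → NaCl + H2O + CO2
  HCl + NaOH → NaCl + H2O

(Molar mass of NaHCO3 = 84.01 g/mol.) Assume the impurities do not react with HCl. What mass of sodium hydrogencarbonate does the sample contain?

n(HCl) added = 0.04116 × 0.9337 = 0.03843 mol
n(NaOH) used in back-titration = 0.02370 × 0.4930 = 0.01168 mol
n(HCl) left over = 0.01168 mol (1:1 ratio)
n(HCl) consumed by analyte = 0.03843 − 0.01168 = 0.02675 mol
n(NaHCO3) = 0.02675 mol (1:1 ratio)
mass of NaHCO3 = 0.02675 × 84.01 = 2.247 g

2.247 g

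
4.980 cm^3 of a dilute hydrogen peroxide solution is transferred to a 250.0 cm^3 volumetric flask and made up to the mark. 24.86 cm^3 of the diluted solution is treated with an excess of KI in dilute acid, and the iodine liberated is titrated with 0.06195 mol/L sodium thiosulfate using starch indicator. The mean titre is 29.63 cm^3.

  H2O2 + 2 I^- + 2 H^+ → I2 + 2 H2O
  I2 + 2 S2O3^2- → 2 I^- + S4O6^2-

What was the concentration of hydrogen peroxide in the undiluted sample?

n(S2O3^2-) = 0.02963 × 0.06195 = 1.836 × 10^-3 mol
n(I2) = n(S2O3^2-)/2 = 9.178 × 10^-4 mol
n(H2O2) in the aliquot = 9.178 × 10^-4 mol (1:1 ratio)
[H2O2]_dilute = 9.178 × 10^-4 / 0.02486 = 0.03692 mol/L
[H2O2]_original = 0.03692 × 250.0/4.980 = 1.853 mol/L

1.853 mol/L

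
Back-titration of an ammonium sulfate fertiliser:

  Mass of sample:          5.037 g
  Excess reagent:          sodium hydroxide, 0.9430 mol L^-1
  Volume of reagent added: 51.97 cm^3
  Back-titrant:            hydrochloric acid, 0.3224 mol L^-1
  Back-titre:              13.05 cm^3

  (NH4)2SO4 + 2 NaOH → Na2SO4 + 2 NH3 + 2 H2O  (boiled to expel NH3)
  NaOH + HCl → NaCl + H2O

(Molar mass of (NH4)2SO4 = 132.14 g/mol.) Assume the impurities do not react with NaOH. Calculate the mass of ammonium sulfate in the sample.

2.960 g

n(NaOH) added = 0.05197 × 0.9430 = 0.04901 mol
n(HCl) used in back-titration = 0.01305 × 0.3224 = 4.207 × 10^-3 mol
n(NaOH) left over = 4.207 × 10^-3 mol (1:1 ratio)
n(NaOH) consumed by analyte = 0.04901 − 4.207 × 10^-3 = 0.04480 mol
From the 1:2 ratio, n((NH4)2SO4) = 1/2 × 0.04480 = 0.02240 mol
mass of (NH4)2SO4 = 0.02240 × 132.14 = 2.960 g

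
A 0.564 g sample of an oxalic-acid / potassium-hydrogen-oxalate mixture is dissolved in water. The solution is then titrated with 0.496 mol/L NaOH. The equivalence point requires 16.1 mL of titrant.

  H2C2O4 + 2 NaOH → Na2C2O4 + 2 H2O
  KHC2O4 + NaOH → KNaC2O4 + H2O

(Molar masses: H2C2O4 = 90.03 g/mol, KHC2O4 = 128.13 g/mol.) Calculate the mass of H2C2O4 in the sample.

0.249 g

n(NaOH) = 0.0161 × 0.496 = 7.99 × 10^-3 mol
Let x = n(H2C2O4), y = n(KHC2O4).
Titrant: 2x + 1y = 7.99 × 10^-3;  mass: 90.03x + 128.13y = 0.564
Solving, x = 2.76 × 10^-3 mol, y = 2.46 × 10^-3 mol
mass of H2C2O4 = 2.76 × 10^-3 × 90.03 = 0.249 g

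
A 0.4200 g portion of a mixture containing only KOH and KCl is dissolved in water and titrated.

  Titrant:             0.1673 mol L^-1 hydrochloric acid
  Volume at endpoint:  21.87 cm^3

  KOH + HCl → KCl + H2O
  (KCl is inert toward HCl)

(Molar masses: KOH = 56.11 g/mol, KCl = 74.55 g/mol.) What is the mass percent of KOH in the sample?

n(HCl) = 0.02187 × 0.1673 = 3.659 × 10^-3 mol
Let x = n(KOH), y = n(KCl).
Titrant: 1x = 3.659 × 10^-3;  mass: 56.11x + 74.55y = 0.4200
Solving, x = 3.659 × 10^-3 mol, y = 2.880 × 10^-3 mol
mass of KOH = 3.659 × 10^-3 × 56.11 = 0.2053 g
% KOH = 0.2053 / 0.4200 × 100 = 48.88 %

48.88 %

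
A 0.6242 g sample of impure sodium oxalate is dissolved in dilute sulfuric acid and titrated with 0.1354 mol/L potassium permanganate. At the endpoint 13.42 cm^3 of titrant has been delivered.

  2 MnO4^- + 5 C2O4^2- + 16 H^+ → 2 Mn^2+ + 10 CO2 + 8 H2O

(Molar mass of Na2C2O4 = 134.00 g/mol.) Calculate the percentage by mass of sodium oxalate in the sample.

97.52 %

n(KMnO4) = 0.01342 L × 0.1354 mol/L = 1.817 × 10^-3 mol
From the 5:2 ratio, n(Na2C2O4) = 5/2 × 1.817 × 10^-3 = 4.543 × 10^-3 mol
mass of Na2C2O4 = 4.543 × 10^-3 × 134.00 g/mol = 0.6087 g
% Na2C2O4 = 0.6087 / 0.6242 × 100 = 97.52 %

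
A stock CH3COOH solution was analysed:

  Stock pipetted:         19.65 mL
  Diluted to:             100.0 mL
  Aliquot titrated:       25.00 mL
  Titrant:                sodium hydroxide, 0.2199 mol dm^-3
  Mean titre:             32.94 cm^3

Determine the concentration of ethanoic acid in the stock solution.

1.475 mol/L

CH3COOH + NaOH → CH3COONa + H2O
n(NaOH) = 0.03294 × 0.2199 = 7.244 × 10^-3 mol
n(CH3COOH) in the aliquot = 7.244 × 10^-3 mol (1:1 ratio)
[CH3COOH]_dilute = 7.244 × 10^-3 / 0.02500 = 0.2897 mol/L
Dilution factor = 100.0 / 19.65 = 5.089
[CH3COOH]_stock = 0.2897 × 5.089 = 1.475 mol/L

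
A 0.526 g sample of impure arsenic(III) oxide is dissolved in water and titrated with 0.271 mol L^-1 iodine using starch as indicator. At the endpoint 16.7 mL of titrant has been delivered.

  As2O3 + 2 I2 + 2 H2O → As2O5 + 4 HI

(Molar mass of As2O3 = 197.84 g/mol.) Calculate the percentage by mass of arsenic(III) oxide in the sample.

n(I2) = 0.0167 L × 0.271 mol/L = 4.53 × 10^-3 mol
From the 1:2 ratio, n(As2O3) = 1/2 × 4.53 × 10^-3 = 2.26 × 10^-3 mol
mass of As2O3 = 2.26 × 10^-3 × 197.84 g/mol = 0.448 g
% As2O3 = 0.448 / 0.526 × 100 = 85.1 %

85.1 %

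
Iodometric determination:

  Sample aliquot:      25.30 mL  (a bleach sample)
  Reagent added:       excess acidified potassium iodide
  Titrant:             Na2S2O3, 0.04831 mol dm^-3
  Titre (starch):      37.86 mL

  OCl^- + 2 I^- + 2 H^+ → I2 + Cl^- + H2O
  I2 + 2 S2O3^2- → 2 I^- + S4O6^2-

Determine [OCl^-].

n(S2O3^2-) = 0.03786 × 0.04831 = 1.829 × 10^-3 mol
n(I2) = n(S2O3^2-)/2 = 9.145 × 10^-4 mol
n(OCl^-) in the aliquot = 9.145 × 10^-4 mol (1:1 ratio)
[OCl^-] = 9.145 × 10^-4 / 0.02530 = 0.03615 mol/L

0.03615 mol/L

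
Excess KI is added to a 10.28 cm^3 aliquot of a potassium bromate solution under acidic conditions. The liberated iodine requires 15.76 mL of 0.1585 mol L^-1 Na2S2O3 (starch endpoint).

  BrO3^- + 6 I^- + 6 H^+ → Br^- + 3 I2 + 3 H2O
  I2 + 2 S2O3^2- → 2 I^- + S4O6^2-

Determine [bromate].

0.04050 mol/L

n(S2O3^2-) = 0.01576 × 0.1585 = 2.498 × 10^-3 mol
n(I2) = n(S2O3^2-)/2 = 1.249 × 10^-3 mol
From the 1:3 ratio, n(BrO3^-) in the aliquot = 1/3 × 1.249 × 10^-3 = 4.163 × 10^-4 mol
[BrO3^-] = 4.163 × 10^-4 / 0.01028 = 0.04050 mol/L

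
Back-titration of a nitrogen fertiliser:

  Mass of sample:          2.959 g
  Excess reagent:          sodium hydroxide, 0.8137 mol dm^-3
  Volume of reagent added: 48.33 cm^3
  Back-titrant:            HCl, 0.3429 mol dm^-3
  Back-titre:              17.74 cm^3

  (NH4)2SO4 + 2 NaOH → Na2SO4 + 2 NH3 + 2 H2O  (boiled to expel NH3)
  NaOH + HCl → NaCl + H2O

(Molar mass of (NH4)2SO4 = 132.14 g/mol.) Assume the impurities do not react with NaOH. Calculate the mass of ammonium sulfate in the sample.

2.196 g

n(NaOH) added = 0.04833 × 0.8137 = 0.03933 mol
n(HCl) used in back-titration = 0.01774 × 0.3429 = 6.083 × 10^-3 mol
n(NaOH) left over = 6.083 × 10^-3 mol (1:1 ratio)
n(NaOH) consumed by analyte = 0.03933 − 6.083 × 10^-3 = 0.03324 mol
From the 1:2 ratio, n((NH4)2SO4) = 1/2 × 0.03324 = 0.01662 mol
mass of (NH4)2SO4 = 0.01662 × 132.14 = 2.196 g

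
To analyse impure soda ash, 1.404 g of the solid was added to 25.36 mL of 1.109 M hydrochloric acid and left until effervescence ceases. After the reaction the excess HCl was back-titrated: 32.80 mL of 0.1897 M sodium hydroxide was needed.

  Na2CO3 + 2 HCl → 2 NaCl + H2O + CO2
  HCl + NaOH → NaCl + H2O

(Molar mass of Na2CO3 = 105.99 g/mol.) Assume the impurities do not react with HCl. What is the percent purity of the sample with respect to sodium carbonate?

82.67 %

n(HCl) added = 0.02536 × 1.109 = 0.02812 mol
n(NaOH) used in back-titration = 0.03280 × 0.1897 = 6.222 × 10^-3 mol
n(HCl) left over = 6.222 × 10^-3 mol (1:1 ratio)
n(HCl) consumed by analyte = 0.02812 − 6.222 × 10^-3 = 0.02190 mol
From the 1:2 ratio, n(Na2CO3) = 1/2 × 0.02190 = 0.01095 mol
mass of Na2CO3 = 0.01095 × 105.99 = 1.161 g
% Na2CO3 = 1.161 / 1.404 × 100 = 82.67 %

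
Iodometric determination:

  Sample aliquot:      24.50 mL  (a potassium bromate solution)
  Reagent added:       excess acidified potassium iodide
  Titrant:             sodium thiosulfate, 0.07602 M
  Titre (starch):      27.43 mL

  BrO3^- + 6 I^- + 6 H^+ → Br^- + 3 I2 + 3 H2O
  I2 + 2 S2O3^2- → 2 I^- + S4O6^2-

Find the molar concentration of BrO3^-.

n(S2O3^2-) = 0.02743 × 0.07602 = 2.085 × 10^-3 mol
n(I2) = n(S2O3^2-)/2 = 1.043 × 10^-3 mol
From the 1:3 ratio, n(BrO3^-) in the aliquot = 1/3 × 1.043 × 10^-3 = 3.475 × 10^-4 mol
[BrO3^-] = 3.475 × 10^-4 / 0.02450 = 0.01419 mol/L

0.01419 M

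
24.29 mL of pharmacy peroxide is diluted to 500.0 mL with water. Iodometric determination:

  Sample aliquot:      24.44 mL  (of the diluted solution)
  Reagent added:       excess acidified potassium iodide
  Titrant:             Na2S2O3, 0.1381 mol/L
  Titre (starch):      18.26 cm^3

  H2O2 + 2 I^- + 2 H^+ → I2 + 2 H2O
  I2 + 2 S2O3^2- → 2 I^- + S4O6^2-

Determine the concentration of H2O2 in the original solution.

1.062 mol/L

n(S2O3^2-) = 0.01826 × 0.1381 = 2.522 × 10^-3 mol
n(I2) = n(S2O3^2-)/2 = 1.261 × 10^-3 mol
n(H2O2) in the aliquot = 1.261 × 10^-3 mol (1:1 ratio)
[H2O2]_dilute = 1.261 × 10^-3 / 0.02444 = 0.05159 mol/L
[H2O2]_original = 0.05159 × 500.0/24.29 = 1.062 mol/L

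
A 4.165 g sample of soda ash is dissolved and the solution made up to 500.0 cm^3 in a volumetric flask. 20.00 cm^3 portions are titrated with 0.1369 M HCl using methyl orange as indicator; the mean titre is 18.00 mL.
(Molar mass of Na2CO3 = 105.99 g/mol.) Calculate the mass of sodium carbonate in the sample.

3.265 g

Na2CO3 + 2 HCl → 2 NaCl + H2O + CO2
n(HCl) per titration = 0.01800 × 0.1369 = 2.464 × 10^-3 mol
From the 1:2 ratio, n(Na2CO3) in each aliquot = 1/2 × 2.464 × 10^-3 = 1.232 × 10^-3 mol
n(Na2CO3) in the whole flask = 1.232 × 10^-3 × 500.0/20.00 = 0.03080 mol
mass of Na2CO3 = 0.03080 × 105.99 = 3.265 g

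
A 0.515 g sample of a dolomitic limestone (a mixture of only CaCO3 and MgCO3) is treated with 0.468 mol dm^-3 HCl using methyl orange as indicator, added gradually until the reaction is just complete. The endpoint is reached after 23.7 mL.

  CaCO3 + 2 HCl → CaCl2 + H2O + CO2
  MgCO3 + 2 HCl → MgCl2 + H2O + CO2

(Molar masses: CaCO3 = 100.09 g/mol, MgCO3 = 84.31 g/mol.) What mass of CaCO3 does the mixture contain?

n(HCl) = 0.0237 × 0.468 = 0.0111 mol
Let x = n(CaCO3), y = n(MgCO3).
Titrant: 2x + 2y = 0.0111;  mass: 100.09x + 84.31y = 0.515
Solving, x = 3.01 × 10^-3 mol, y = 2.54 × 10^-3 mol
mass of CaCO3 = 3.01 × 10^-3 × 100.09 = 0.301 g

0.301 g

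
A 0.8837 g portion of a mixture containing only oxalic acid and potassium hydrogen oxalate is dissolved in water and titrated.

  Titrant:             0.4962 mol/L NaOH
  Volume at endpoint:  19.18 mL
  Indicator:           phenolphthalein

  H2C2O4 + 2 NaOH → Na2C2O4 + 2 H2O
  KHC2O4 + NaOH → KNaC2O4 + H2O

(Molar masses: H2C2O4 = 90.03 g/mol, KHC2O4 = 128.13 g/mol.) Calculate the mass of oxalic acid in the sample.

0.1818 g

n(NaOH) = 0.01918 × 0.4962 = 9.517 × 10^-3 mol
Let x = n(H2C2O4), y = n(KHC2O4).
Titrant: 2x + 1y = 9.517 × 10^-3;  mass: 90.03x + 128.13y = 0.8837
Solving, x = 2.020 × 10^-3 mol, y = 5.478 × 10^-3 mol
mass of H2C2O4 = 2.020 × 10^-3 × 90.03 = 0.1818 g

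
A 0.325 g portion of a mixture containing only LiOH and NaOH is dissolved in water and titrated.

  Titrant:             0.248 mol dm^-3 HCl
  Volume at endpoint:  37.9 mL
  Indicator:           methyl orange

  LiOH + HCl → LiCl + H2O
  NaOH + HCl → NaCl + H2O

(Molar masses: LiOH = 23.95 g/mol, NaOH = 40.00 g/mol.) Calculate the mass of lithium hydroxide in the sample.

0.0761 g

n(HCl) = 0.0379 × 0.248 = 9.40 × 10^-3 mol
Let x = n(LiOH), y = n(NaOH).
Titrant: 1x + 1y = 9.40 × 10^-3;  mass: 23.95x + 40.00y = 0.325
Solving, x = 3.18 × 10^-3 mol, y = 6.22 × 10^-3 mol
mass of LiOH = 3.18 × 10^-3 × 23.95 = 0.0761 g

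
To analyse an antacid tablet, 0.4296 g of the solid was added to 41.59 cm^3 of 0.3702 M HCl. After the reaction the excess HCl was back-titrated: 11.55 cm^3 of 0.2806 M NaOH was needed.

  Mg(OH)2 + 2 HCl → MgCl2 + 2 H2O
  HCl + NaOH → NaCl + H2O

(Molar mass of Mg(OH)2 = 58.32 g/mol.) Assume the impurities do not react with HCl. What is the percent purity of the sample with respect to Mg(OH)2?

n(HCl) added = 0.04159 × 0.3702 = 0.01540 mol
n(NaOH) used in back-titration = 0.01155 × 0.2806 = 3.241 × 10^-3 mol
n(HCl) left over = 3.241 × 10^-3 mol (1:1 ratio)
n(HCl) consumed by analyte = 0.01540 − 3.241 × 10^-3 = 0.01216 mol
From the 1:2 ratio, n(Mg(OH)2) = 1/2 × 0.01216 = 6.078 × 10^-3 mol
mass of Mg(OH)2 = 6.078 × 10^-3 × 58.32 = 0.3545 g
% Mg(OH)2 = 0.3545 / 0.4296 × 100 = 82.51 %

82.51 %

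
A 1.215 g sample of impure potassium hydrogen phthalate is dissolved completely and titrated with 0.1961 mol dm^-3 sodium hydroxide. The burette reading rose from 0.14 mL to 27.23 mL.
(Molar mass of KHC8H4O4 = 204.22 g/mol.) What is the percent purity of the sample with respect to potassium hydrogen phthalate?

89.29 %

KHC8H4O4 + NaOH → KNaC8H4O4 + H2O
n(NaOH) = 0.02709 L × 0.1961 mol/L = 5.312 × 10^-3 mol
n(KHC8H4O4) = 5.312 × 10^-3 mol (1:1 ratio)
mass of KHC8H4O4 = 5.312 × 10^-3 × 204.22 g/mol = 1.085 g
% KHC8H4O4 = 1.085 / 1.215 × 100 = 89.29 %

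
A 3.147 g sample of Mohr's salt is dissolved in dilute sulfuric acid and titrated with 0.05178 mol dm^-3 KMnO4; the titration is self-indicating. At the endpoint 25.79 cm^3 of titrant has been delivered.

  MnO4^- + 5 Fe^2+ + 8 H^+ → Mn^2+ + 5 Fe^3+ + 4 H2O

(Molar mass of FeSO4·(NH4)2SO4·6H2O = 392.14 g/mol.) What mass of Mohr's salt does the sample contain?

2.618 g

n(KMnO4) = 0.02579 L × 0.05178 mol/L = 1.335 × 10^-3 mol
From the 5:1 ratio, n(FeSO4·(NH4)2SO4·6H2O) = 5/1 × 1.335 × 10^-3 = 6.677 × 10^-3 mol
mass of FeSO4·(NH4)2SO4·6H2O = 6.677 × 10^-3 × 392.14 g/mol = 2.618 g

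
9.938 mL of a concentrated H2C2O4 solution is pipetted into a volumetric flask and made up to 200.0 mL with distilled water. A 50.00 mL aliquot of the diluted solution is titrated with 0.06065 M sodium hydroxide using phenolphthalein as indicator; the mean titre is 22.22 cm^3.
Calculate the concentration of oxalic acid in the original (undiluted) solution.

0.2712 M

H2C2O4 + 2 NaOH → Na2C2O4 + 2 H2O
n(NaOH) = 0.02222 × 0.06065 = 1.348 × 10^-3 mol
From the 1:2 ratio, n(H2C2O4) in the aliquot = 1/2 × 1.348 × 10^-3 = 6.738 × 10^-4 mol
[H2C2O4]_dilute = 6.738 × 10^-4 / 0.05000 = 0.01348 mol/L
Dilution factor = 200.0 / 9.938 = 20.12
[H2C2O4]_stock = 0.01348 × 20.12 = 0.2712 mol/L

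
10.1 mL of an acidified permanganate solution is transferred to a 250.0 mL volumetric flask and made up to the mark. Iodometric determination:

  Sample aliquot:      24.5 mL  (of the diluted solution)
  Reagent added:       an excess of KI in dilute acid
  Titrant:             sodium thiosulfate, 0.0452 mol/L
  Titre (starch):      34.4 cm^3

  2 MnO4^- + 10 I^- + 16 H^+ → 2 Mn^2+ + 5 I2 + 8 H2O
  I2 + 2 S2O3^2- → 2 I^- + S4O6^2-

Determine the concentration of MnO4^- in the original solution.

0.314 mol/L

n(S2O3^2-) = 0.0344 × 0.0452 = 1.55 × 10^-3 mol
n(I2) = n(S2O3^2-)/2 = 7.77 × 10^-4 mol
From the 2:5 ratio, n(MnO4^-) in the aliquot = 2/5 × 7.77 × 10^-4 = 3.11 × 10^-4 mol
[MnO4^-]_dilute = 3.11 × 10^-4 / 0.0245 = 0.0127 mol/L
[MnO4^-]_original = 0.0127 × 250.0/10.1 = 0.314 mol/L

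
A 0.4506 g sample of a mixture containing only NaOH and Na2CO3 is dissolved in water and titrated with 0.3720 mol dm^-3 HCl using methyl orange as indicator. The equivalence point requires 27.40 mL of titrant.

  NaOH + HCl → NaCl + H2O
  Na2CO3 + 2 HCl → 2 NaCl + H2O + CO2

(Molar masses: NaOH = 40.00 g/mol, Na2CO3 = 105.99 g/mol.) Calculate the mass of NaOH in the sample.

0.2757 g

n(HCl) = 0.02740 × 0.3720 = 0.01019 mol
Let x = n(NaOH), y = n(Na2CO3).
Titrant: 1x + 2y = 0.01019;  mass: 40.00x + 105.99y = 0.4506
Solving, x = 6.892 × 10^-3 mol, y = 1.650 × 10^-3 mol
mass of NaOH = 6.892 × 10^-3 × 40.00 = 0.2757 g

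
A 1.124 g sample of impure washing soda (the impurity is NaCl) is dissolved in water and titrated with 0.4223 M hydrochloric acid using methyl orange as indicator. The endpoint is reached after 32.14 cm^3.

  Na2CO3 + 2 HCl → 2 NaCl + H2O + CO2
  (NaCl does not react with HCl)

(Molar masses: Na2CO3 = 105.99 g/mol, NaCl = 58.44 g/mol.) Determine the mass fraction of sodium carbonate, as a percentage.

n(HCl) = 0.03214 × 0.4223 = 0.01357 mol
Let x = n(Na2CO3), y = n(NaCl).
Titrant: 2x = 0.01357;  mass: 105.99x + 58.44y = 1.124
Solving, x = 6.786 × 10^-3 mol, y = 6.925 × 10^-3 mol
mass of Na2CO3 = 6.786 × 10^-3 × 105.99 = 0.7193 g
% Na2CO3 = 0.7193 / 1.124 × 100 = 63.99 %

63.99 %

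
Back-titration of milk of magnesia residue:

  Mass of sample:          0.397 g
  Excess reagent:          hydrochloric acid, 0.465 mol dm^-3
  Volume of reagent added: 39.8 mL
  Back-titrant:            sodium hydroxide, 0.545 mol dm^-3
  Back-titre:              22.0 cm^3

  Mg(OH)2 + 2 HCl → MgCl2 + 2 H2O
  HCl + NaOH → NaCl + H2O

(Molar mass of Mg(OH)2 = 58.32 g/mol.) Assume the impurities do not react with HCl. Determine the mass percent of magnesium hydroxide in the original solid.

47.9 %

n(HCl) added = 0.0398 × 0.465 = 0.0185 mol
n(NaOH) used in back-titration = 0.0220 × 0.545 = 0.0120 mol
n(HCl) left over = 0.0120 mol (1:1 ratio)
n(HCl) consumed by analyte = 0.0185 − 0.0120 = 6.52 × 10^-3 mol
From the 1:2 ratio, n(Mg(OH)2) = 1/2 × 6.52 × 10^-3 = 3.26 × 10^-3 mol
mass of Mg(OH)2 = 3.26 × 10^-3 × 58.32 = 0.190 g
% Mg(OH)2 = 0.190 / 0.397 × 100 = 47.9 %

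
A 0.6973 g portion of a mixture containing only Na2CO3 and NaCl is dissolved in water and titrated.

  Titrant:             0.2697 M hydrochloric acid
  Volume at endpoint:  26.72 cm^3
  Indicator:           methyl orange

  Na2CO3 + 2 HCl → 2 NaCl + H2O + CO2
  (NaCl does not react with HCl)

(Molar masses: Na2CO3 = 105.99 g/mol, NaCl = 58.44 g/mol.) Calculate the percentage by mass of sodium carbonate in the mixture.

n(HCl) = 0.02672 × 0.2697 = 7.206 × 10^-3 mol
Let x = n(Na2CO3), y = n(NaCl).
Titrant: 2x = 7.206 × 10^-3;  mass: 105.99x + 58.44y = 0.6973
Solving, x = 3.603 × 10^-3 mol, y = 5.397 × 10^-3 mol
mass of Na2CO3 = 3.603 × 10^-3 × 105.99 = 0.3819 g
% Na2CO3 = 0.3819 / 0.6973 × 100 = 54.77 %

54.77 %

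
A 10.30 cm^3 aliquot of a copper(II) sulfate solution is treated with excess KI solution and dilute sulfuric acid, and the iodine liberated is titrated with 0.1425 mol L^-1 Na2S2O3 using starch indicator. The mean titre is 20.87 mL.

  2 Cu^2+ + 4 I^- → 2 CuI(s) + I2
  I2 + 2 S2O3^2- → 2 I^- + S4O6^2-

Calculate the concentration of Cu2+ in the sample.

0.2887 mol/L

n(S2O3^2-) = 0.02087 × 0.1425 = 2.974 × 10^-3 mol
n(I2) = n(S2O3^2-)/2 = 1.487 × 10^-3 mol
From the 2:1 ratio, n(Cu2+) in the aliquot = 2/1 × 1.487 × 10^-3 = 2.974 × 10^-3 mol
[Cu2+] = 2.974 × 10^-3 / 0.01030 = 0.2887 mol/L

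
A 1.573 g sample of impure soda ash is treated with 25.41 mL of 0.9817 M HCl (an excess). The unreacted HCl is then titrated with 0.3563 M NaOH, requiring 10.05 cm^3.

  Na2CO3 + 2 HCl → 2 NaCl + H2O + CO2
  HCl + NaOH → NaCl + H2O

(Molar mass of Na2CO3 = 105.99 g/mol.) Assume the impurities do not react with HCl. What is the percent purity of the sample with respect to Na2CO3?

n(HCl) added = 0.02541 × 0.9817 = 0.02494 mol
n(NaOH) used in back-titration = 0.01005 × 0.3563 = 3.581 × 10^-3 mol
n(HCl) left over = 3.581 × 10^-3 mol (1:1 ratio)
n(HCl) consumed by analyte = 0.02494 − 3.581 × 10^-3 = 0.02136 mol
From the 1:2 ratio, n(Na2CO3) = 1/2 × 0.02136 = 0.01068 mol
mass of Na2CO3 = 0.01068 × 105.99 = 1.132 g
% Na2CO3 = 1.132 / 1.573 × 100 = 71.98 %

71.98 %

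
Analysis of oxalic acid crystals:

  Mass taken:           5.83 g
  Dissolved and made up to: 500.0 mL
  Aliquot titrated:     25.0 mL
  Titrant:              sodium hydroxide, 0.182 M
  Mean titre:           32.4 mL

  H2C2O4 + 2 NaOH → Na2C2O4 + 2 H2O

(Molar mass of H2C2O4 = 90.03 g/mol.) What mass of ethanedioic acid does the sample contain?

5.31 g

n(NaOH) per titration = 0.0324 × 0.182 = 5.90 × 10^-3 mol
From the 1:2 ratio, n(H2C2O4) in each aliquot = 1/2 × 5.90 × 10^-3 = 2.95 × 10^-3 mol
n(H2C2O4) in the whole flask = 2.95 × 10^-3 × 500.0/25.0 = 0.0590 mol
mass of H2C2O4 = 0.0590 × 90.03 = 5.31 g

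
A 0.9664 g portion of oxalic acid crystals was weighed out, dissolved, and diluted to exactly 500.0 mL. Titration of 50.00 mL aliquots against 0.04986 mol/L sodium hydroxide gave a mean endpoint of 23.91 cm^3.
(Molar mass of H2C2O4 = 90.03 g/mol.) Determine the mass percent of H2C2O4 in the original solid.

55.53 %

H2C2O4 + 2 NaOH → Na2C2O4 + 2 H2O
n(NaOH) per titration = 0.02391 × 0.04986 = 1.192 × 10^-3 mol
From the 1:2 ratio, n(H2C2O4) in each aliquot = 1/2 × 1.192 × 10^-3 = 5.961 × 10^-4 mol
n(H2C2O4) in the whole flask = 5.961 × 10^-4 × 500.0/50.00 = 5.961 × 10^-3 mol
mass of H2C2O4 = 5.961 × 10^-3 × 90.03 = 0.5366 g
% H2C2O4 = 0.5366 / 0.9664 × 100 = 55.53 %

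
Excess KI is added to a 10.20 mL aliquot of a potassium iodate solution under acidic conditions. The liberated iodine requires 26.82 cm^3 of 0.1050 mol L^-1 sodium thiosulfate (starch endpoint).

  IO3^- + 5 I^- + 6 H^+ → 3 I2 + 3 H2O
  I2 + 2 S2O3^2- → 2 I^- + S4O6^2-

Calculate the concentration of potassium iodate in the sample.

n(S2O3^2-) = 0.02682 × 0.1050 = 2.816 × 10^-3 mol
n(I2) = n(S2O3^2-)/2 = 1.408 × 10^-3 mol
From the 1:3 ratio, n(IO3^-) in the aliquot = 1/3 × 1.408 × 10^-3 = 4.694 × 10^-4 mol
[IO3^-] = 4.694 × 10^-4 / 0.01020 = 0.04601 mol/L

0.04601 mol/L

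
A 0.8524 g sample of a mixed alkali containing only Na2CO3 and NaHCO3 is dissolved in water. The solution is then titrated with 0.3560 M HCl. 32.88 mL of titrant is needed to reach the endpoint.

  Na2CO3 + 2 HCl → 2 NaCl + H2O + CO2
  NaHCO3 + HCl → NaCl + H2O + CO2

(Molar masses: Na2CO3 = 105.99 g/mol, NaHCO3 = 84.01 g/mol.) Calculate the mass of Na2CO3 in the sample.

0.2238 g

n(HCl) = 0.03288 × 0.3560 = 0.01171 mol
Let x = n(Na2CO3), y = n(NaHCO3).
Titrant: 2x + 1y = 0.01171;  mass: 105.99x + 84.01y = 0.8524
Solving, x = 2.111 × 10^-3 mol, y = 7.483 × 10^-3 mol
mass of Na2CO3 = 2.111 × 10^-3 × 105.99 = 0.2238 g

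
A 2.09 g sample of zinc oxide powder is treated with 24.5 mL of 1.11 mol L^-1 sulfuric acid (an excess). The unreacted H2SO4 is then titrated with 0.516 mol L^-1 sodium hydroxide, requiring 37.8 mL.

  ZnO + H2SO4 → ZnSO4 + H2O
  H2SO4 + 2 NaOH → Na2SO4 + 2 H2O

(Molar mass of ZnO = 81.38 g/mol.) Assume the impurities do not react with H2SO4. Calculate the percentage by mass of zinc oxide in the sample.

67.9 %

n(H2SO4) added = 0.0245 × 1.11 = 0.0272 mol
n(NaOH) used in back-titration = 0.0378 × 0.516 = 0.0195 mol
From the 1:2 ratio, n(H2SO4) left over = 1/2 × 0.0195 = 9.75 × 10^-3 mol
n(H2SO4) consumed by analyte = 0.0272 − 9.75 × 10^-3 = 0.0174 mol
n(ZnO) = 0.0174 mol (1:1 ratio)
mass of ZnO = 0.0174 × 81.38 = 1.42 g
% ZnO = 1.42 / 2.09 × 100 = 67.9 %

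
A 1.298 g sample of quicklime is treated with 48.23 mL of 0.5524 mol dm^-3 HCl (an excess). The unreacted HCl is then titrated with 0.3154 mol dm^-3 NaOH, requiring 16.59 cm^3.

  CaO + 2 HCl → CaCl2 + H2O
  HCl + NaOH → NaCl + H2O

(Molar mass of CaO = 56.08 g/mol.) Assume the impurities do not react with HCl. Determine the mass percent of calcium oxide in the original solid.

46.25 %

n(HCl) added = 0.04823 × 0.5524 = 0.02664 mol
n(NaOH) used in back-titration = 0.01659 × 0.3154 = 5.232 × 10^-3 mol
n(HCl) left over = 5.232 × 10^-3 mol (1:1 ratio)
n(HCl) consumed by analyte = 0.02664 − 5.232 × 10^-3 = 0.02141 mol
From the 1:2 ratio, n(CaO) = 1/2 × 0.02141 = 0.01070 mol
mass of CaO = 0.01070 × 56.08 = 0.6003 g
% CaO = 0.6003 / 1.298 × 100 = 46.25 %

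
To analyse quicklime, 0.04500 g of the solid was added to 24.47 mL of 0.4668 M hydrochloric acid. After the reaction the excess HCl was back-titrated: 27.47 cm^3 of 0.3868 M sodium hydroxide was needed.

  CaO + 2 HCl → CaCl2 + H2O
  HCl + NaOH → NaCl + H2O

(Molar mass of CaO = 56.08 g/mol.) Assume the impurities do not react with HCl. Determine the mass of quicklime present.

n(HCl) added = 0.02447 × 0.4668 = 0.01142 mol
n(NaOH) used in back-titration = 0.02747 × 0.3868 = 0.01063 mol
n(HCl) left over = 0.01063 mol (1:1 ratio)
n(HCl) consumed by analyte = 0.01142 − 0.01063 = 7.972 × 10^-4 mol
From the 1:2 ratio, n(CaO) = 1/2 × 7.972 × 10^-4 = 3.986 × 10^-4 mol
mass of CaO = 3.986 × 10^-4 × 56.08 = 0.02235 g

0.02235 g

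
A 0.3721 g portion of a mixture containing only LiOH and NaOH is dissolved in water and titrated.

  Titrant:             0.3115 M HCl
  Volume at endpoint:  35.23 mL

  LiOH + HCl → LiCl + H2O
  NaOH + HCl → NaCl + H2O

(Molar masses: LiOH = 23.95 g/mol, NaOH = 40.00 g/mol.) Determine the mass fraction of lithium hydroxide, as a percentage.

26.81 %

n(HCl) = 0.03523 × 0.3115 = 0.01097 mol
Let x = n(LiOH), y = n(NaOH).
Titrant: 1x + 1y = 0.01097;  mass: 23.95x + 40.00y = 0.3721
Solving, x = 4.166 × 10^-3 mol, y = 6.808 × 10^-3 mol
mass of LiOH = 4.166 × 10^-3 × 23.95 = 0.09978 g
% LiOH = 0.09978 / 0.3721 × 100 = 26.81 %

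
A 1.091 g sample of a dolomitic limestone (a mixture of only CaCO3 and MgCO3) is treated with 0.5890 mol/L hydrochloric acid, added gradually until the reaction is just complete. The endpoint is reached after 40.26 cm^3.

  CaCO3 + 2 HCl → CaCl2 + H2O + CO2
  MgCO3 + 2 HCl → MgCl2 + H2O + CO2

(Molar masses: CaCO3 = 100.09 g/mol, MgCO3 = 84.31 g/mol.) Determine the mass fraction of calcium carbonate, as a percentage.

53.12 %

n(HCl) = 0.04026 × 0.5890 = 0.02371 mol
Let x = n(CaCO3), y = n(MgCO3).
Titrant: 2x + 2y = 0.02371;  mass: 100.09x + 84.31y = 1.091
Solving, x = 5.790 × 10^-3 mol, y = 6.066 × 10^-3 mol
mass of CaCO3 = 5.790 × 10^-3 × 100.09 = 0.5796 g
% CaCO3 = 0.5796 / 1.091 × 100 = 53.12 %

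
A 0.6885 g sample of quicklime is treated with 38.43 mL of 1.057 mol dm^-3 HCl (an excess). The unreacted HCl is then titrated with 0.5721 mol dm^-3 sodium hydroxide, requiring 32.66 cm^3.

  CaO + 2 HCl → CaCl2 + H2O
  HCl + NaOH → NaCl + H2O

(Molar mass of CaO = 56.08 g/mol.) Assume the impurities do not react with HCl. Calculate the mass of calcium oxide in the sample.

0.6151 g

n(HCl) added = 0.03843 × 1.057 = 0.04062 mol
n(NaOH) used in back-titration = 0.03266 × 0.5721 = 0.01868 mol
n(HCl) left over = 0.01868 mol (1:1 ratio)
n(HCl) consumed by analyte = 0.04062 − 0.01868 = 0.02194 mol
From the 1:2 ratio, n(CaO) = 1/2 × 0.02194 = 0.01097 mol
mass of CaO = 0.01097 × 56.08 = 0.6151 g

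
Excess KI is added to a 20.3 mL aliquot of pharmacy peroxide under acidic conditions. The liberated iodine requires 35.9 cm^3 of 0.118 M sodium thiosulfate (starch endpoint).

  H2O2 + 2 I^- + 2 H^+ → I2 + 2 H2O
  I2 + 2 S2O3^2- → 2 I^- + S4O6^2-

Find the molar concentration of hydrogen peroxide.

n(S2O3^2-) = 0.0359 × 0.118 = 4.24 × 10^-3 mol
n(I2) = n(S2O3^2-)/2 = 2.12 × 10^-3 mol
n(H2O2) in the aliquot = 2.12 × 10^-3 mol (1:1 ratio)
[H2O2] = 2.12 × 10^-3 / 0.0203 = 0.104 mol/L

0.104 M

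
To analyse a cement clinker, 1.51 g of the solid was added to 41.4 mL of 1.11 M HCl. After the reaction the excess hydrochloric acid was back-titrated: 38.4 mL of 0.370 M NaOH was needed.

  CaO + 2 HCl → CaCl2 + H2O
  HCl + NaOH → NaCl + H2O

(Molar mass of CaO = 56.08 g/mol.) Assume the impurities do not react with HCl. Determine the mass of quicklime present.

n(HCl) added = 0.0414 × 1.11 = 0.0460 mol
n(NaOH) used in back-titration = 0.0384 × 0.370 = 0.0142 mol
n(HCl) left over = 0.0142 mol (1:1 ratio)
n(HCl) consumed by analyte = 0.0460 − 0.0142 = 0.0317 mol
From the 1:2 ratio, n(CaO) = 1/2 × 0.0317 = 0.0159 mol
mass of CaO = 0.0159 × 56.08 = 0.890 g

0.890 g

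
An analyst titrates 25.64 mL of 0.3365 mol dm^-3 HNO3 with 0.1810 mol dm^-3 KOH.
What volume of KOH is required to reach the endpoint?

47.67 mL

HNO3 + KOH → KNO3 + H2O
n(HNO3) = 0.02564 L × 0.3365 mol/L = 8.628 × 10^-3 mol
n(KOH) = 8.628 × 10^-3 mol (1:1 stoichiometry)
V(KOH) = 8.628 × 10^-3 mol / 0.1810 mol/L = 0.04767 L = 47.67 mL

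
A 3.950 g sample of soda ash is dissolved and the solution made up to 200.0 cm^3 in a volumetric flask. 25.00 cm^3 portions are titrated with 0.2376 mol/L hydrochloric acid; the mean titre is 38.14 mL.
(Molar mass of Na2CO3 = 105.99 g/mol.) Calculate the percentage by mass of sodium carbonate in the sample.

Na2CO3 + 2 HCl → 2 NaCl + H2O + CO2
n(HCl) per titration = 0.03814 × 0.2376 = 9.062 × 10^-3 mol
From the 1:2 ratio, n(Na2CO3) in each aliquot = 1/2 × 9.062 × 10^-3 = 4.531 × 10^-3 mol
n(Na2CO3) in the whole flask = 4.531 × 10^-3 × 200.0/25.00 = 0.03625 mol
mass of Na2CO3 = 0.03625 × 105.99 = 3.842 g
% Na2CO3 = 3.842 / 3.950 × 100 = 97.26 %

97.26 %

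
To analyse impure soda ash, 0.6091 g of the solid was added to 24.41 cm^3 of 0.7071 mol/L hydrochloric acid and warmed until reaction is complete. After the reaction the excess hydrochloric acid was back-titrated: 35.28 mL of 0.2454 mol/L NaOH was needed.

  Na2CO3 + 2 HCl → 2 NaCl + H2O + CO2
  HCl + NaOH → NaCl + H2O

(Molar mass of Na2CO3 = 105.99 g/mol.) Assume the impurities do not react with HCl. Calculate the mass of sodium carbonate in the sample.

0.4559 g

n(HCl) added = 0.02441 × 0.7071 = 0.01726 mol
n(NaOH) used in back-titration = 0.03528 × 0.2454 = 8.658 × 10^-3 mol
n(HCl) left over = 8.658 × 10^-3 mol (1:1 ratio)
n(HCl) consumed by analyte = 0.01726 − 8.658 × 10^-3 = 8.603 × 10^-3 mol
From the 1:2 ratio, n(Na2CO3) = 1/2 × 8.603 × 10^-3 = 4.301 × 10^-3 mol
mass of Na2CO3 = 4.301 × 10^-3 × 105.99 = 0.4559 g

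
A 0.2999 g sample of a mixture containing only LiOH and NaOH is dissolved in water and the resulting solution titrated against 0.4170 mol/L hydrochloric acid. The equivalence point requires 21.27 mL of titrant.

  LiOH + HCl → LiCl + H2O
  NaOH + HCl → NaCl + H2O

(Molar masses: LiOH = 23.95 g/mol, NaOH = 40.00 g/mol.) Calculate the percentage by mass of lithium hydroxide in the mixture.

27.31 %

n(HCl) = 0.02127 × 0.4170 = 8.870 × 10^-3 mol
Let x = n(LiOH), y = n(NaOH).
Titrant: 1x + 1y = 8.870 × 10^-3;  mass: 23.95x + 40.00y = 0.2999
Solving, x = 3.420 × 10^-3 mol, y = 5.450 × 10^-3 mol
mass of LiOH = 3.420 × 10^-3 × 23.95 = 0.08190 g
% LiOH = 0.08190 / 0.2999 × 100 = 27.31 %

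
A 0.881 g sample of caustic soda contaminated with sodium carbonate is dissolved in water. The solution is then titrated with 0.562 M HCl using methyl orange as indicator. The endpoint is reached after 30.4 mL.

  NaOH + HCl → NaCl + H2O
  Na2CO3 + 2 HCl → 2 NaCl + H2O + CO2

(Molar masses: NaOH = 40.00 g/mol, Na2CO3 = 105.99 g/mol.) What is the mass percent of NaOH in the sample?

8.53 %

n(HCl) = 0.0304 × 0.562 = 0.0171 mol
Let x = n(NaOH), y = n(Na2CO3).
Titrant: 1x + 2y = 0.0171;  mass: 40.00x + 105.99y = 0.881
Solving, x = 1.88 × 10^-3 mol, y = 7.60 × 10^-3 mol
mass of NaOH = 1.88 × 10^-3 × 40.00 = 0.0751 g
% NaOH = 0.0751 / 0.881 × 100 = 8.53 %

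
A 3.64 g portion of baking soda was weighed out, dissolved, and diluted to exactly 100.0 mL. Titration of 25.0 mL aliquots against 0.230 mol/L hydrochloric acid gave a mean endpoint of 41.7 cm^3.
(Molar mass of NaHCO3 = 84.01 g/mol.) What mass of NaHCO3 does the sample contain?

3.22 g

NaHCO3 + HCl → NaCl + H2O + CO2
n(HCl) per titration = 0.0417 × 0.230 = 9.59 × 10^-3 mol
n(NaHCO3) in each aliquot = 9.59 × 10^-3 mol (1:1 ratio)
n(NaHCO3) in the whole flask = 9.59 × 10^-3 × 100.0/25.0 = 0.0384 mol
mass of NaHCO3 = 0.0384 × 84.01 = 3.22 g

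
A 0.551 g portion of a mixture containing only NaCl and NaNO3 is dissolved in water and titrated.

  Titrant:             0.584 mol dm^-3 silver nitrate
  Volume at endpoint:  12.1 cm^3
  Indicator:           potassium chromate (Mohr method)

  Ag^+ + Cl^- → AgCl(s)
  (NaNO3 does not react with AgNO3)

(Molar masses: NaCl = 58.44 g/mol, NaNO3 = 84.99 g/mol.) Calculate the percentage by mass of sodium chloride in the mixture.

n(AgNO3) = 0.0121 × 0.584 = 7.07 × 10^-3 mol
Let x = n(NaCl), y = n(NaNO3).
Titrant: 1x = 7.07 × 10^-3;  mass: 58.44x + 84.99y = 0.551
Solving, x = 7.07 × 10^-3 mol, y = 1.62 × 10^-3 mol
mass of NaCl = 7.07 × 10^-3 × 58.44 = 0.413 g
% NaCl = 0.413 / 0.551 × 100 = 74.9 %

74.9 %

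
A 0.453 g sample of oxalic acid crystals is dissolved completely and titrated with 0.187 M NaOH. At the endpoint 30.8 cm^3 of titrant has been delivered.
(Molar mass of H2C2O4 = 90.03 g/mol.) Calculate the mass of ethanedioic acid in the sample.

0.259 g

H2C2O4 + 2 NaOH → Na2C2O4 + 2 H2O
n(NaOH) = 0.0308 L × 0.187 mol/L = 5.76 × 10^-3 mol
From the 1:2 ratio, n(H2C2O4) = 1/2 × 5.76 × 10^-3 = 2.88 × 10^-3 mol
mass of H2C2O4 = 2.88 × 10^-3 × 90.03 g/mol = 0.259 g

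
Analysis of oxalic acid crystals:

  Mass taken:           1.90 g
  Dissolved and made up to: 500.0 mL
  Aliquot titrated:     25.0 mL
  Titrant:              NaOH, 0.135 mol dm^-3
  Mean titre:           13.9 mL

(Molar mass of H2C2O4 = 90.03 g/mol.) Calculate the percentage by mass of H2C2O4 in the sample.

88.9 %

H2C2O4 + 2 NaOH → Na2C2O4 + 2 H2O
n(NaOH) per titration = 0.0139 × 0.135 = 1.88 × 10^-3 mol
From the 1:2 ratio, n(H2C2O4) in each aliquot = 1/2 × 1.88 × 10^-3 = 9.38 × 10^-4 mol
n(H2C2O4) in the whole flask = 9.38 × 10^-4 × 500.0/25.0 = 0.0188 mol
mass of H2C2O4 = 0.0188 × 90.03 = 1.69 g
% H2C2O4 = 1.69 / 1.90 × 100 = 88.9 %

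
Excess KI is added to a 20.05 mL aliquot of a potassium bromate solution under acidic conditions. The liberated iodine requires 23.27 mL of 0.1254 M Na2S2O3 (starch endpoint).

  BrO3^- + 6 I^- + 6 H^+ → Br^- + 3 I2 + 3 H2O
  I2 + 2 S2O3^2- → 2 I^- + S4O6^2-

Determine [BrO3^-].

n(S2O3^2-) = 0.02327 × 0.1254 = 2.918 × 10^-3 mol
n(I2) = n(S2O3^2-)/2 = 1.459 × 10^-3 mol
From the 1:3 ratio, n(BrO3^-) in the aliquot = 1/3 × 1.459 × 10^-3 = 4.863 × 10^-4 mol
[BrO3^-] = 4.863 × 10^-4 / 0.02005 = 0.02426 mol/L

0.02426 M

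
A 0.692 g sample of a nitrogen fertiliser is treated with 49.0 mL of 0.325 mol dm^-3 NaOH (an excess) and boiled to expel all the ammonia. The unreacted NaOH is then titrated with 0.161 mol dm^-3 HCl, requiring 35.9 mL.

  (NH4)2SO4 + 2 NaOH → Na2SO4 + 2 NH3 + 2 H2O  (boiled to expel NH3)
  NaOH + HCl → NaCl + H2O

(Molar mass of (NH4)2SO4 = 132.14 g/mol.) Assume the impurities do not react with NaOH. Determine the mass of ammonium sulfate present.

0.670 g

n(NaOH) added = 0.0490 × 0.325 = 0.0159 mol
n(HCl) used in back-titration = 0.0359 × 0.161 = 5.78 × 10^-3 mol
n(NaOH) left over = 5.78 × 10^-3 mol (1:1 ratio)
n(NaOH) consumed by analyte = 0.0159 − 5.78 × 10^-3 = 0.0101 mol
From the 1:2 ratio, n((NH4)2SO4) = 1/2 × 0.0101 = 5.07 × 10^-3 mol
mass of (NH4)2SO4 = 5.07 × 10^-3 × 132.14 = 0.670 g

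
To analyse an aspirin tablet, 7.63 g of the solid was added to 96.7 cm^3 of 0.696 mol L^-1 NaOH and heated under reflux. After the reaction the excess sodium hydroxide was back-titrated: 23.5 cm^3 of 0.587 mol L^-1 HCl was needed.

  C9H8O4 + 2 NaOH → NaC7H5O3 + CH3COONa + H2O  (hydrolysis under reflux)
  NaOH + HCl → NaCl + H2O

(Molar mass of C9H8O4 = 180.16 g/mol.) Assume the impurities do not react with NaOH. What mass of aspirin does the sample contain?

n(NaOH) added = 0.0967 × 0.696 = 0.0673 mol
n(HCl) used in back-titration = 0.0235 × 0.587 = 0.0138 mol
n(NaOH) left over = 0.0138 mol (1:1 ratio)
n(NaOH) consumed by analyte = 0.0673 − 0.0138 = 0.0535 mol
From the 1:2 ratio, n(C9H8O4) = 1/2 × 0.0535 = 0.0268 mol
mass of C9H8O4 = 0.0268 × 180.16 = 4.82 g

4.82 g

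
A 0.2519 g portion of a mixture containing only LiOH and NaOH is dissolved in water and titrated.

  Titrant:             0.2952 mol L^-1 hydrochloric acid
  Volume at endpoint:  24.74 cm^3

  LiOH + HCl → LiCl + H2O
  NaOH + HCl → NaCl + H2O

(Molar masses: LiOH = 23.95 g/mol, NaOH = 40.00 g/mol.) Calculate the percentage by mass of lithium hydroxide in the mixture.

23.83 %

n(HCl) = 0.02474 × 0.2952 = 7.303 × 10^-3 mol
Let x = n(LiOH), y = n(NaOH).
Titrant: 1x + 1y = 7.303 × 10^-3;  mass: 23.95x + 40.00y = 0.2519
Solving, x = 2.507 × 10^-3 mol, y = 4.797 × 10^-3 mol
mass of LiOH = 2.507 × 10^-3 × 23.95 = 0.06003 g
% LiOH = 0.06003 / 0.2519 × 100 = 23.83 %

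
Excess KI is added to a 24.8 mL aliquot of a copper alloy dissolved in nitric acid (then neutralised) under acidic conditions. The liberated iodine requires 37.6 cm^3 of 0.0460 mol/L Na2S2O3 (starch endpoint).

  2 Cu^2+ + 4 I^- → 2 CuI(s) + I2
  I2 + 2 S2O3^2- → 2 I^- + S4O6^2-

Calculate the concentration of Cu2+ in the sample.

n(S2O3^2-) = 0.0376 × 0.0460 = 1.73 × 10^-3 mol
n(I2) = n(S2O3^2-)/2 = 8.65 × 10^-4 mol
From the 2:1 ratio, n(Cu2+) in the aliquot = 2/1 × 8.65 × 10^-4 = 1.73 × 10^-3 mol
[Cu2+] = 1.73 × 10^-3 / 0.0248 = 0.0697 mol/L

0.0697 mol/L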